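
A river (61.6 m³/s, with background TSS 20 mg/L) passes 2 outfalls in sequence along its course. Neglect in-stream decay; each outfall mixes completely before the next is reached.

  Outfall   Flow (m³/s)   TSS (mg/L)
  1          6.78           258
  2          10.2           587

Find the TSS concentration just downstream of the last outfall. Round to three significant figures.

Below outfall 1: Q → 68.38 m³/s, C = (61.60·20.00 + 6.780·258.0)/68.38 = 43.60 mg/L.
Below outfall 2: Q → 78.58 m³/s, C = (68.38·43.60 + 10.20·587.0)/78.58 = 114.1 mg/L.

114 mg/L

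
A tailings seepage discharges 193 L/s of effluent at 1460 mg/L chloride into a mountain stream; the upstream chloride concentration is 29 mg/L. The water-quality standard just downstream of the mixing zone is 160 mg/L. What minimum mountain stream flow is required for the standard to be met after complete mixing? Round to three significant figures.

1920 L/s

Set C_mix = 160: (Q·29.00 + 193.0·1460) / (Q + 193.0) = 160
→ Q = 193.0·(1460 − 160)/(160 − 29.00) = 1915 L/s.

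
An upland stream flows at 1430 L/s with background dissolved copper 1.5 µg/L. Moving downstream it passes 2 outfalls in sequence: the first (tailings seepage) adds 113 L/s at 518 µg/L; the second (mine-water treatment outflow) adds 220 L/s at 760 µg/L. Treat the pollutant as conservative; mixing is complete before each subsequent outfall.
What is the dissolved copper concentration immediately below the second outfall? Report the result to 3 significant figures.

Below outfall 1: Q → 1543 L/s, C = (1430·1.500 + 113.0·518.0)/1543 = 39.33 µg/L.
Below outfall 2: Q → 1763 L/s, C = (1543·39.33 + 220.0·760.0)/1763 = 129.3 µg/L.

129 µg/L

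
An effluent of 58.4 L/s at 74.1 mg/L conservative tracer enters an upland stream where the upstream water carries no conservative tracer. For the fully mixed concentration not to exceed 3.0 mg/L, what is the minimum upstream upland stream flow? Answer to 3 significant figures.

1380 L/s

Set C_mix = 3.0: (Q·0 + 58.40·74.10) / (Q + 58.40) = 3.0
→ Q = 58.40·(74.10 − 3.0)/(3.0 − 0) = 1384 L/s.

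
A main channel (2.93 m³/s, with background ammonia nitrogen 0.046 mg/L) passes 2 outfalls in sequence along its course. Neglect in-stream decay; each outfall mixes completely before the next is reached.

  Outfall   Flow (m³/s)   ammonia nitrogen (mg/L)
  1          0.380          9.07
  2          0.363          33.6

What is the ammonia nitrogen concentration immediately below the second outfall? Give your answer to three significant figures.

4.30 mg/L

After outfall 1: Q = 2.930 + 0.3800 = 3.310 m³/s; C = (2.930·0.04600 + 0.3800·9.070)/3.310 = 1.082 mg/L.
After outfall 2: Q = 3.310 + 0.3630 = 3.673 m³/s; C = (3.310·1.082 + 0.3630·33.60)/3.673 = 4.296 mg/L.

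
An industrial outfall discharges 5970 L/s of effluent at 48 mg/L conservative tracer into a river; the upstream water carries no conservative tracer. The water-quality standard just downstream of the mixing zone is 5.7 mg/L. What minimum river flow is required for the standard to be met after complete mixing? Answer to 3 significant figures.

44300 L/s

Set C_mix = 5.7: (Q·0 + 5970·48.00) / (Q + 5970) = 5.7
→ Q = 5970·(48.00 − 5.7)/(5.7 − 0) = 44300 L/s.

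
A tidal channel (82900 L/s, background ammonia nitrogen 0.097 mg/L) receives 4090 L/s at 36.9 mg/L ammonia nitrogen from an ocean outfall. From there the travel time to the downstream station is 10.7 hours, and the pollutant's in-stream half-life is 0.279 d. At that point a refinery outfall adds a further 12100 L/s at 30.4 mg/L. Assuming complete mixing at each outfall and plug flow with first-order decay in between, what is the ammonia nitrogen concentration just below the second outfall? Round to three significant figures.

Mixed concentration C = ΣQC/ΣQ = (82900·0.09700 + 4090·36.90) / 86990 = 159000/86990 = 1.827 mg/L; combined flow 86990 L/s.
Half-life 0.279 d → k = ln 2 / 0.279 = 2.484 d⁻¹.
Decay over the reach: 1.827·exp(−kt) = 1.827·0.3303 = 0.6037 mg/L.
At the second outfall, C = (86990·0.6037 + 12100·30.40) / (86990 + 12100) = 4.242 mg/L.

4.24 mg/L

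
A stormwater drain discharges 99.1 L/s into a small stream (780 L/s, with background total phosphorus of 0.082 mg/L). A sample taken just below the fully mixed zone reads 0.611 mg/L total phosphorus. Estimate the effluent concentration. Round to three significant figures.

4.77 mg/L

Mass balance: 780.0·0.08200 + 99.10·Cₑ = 879.1·0.6110
→ Cₑ = (879.1·0.6110 − 780.0·0.08200) / 99.10 = 4.775 mg/L.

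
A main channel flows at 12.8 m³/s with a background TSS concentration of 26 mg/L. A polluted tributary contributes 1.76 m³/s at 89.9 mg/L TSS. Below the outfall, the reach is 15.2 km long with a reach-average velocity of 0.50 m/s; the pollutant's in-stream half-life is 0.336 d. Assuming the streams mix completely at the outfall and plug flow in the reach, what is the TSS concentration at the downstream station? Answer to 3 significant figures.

16.3 mg/L

Conservation of mass: C = (12.80·26.00 + 1.760·89.90) / 14.56 = 491.0/14.56 = 33.72 mg/L.
Travel time t = 15.2·1000 / 0.50 = 30400 s = 8.444 h.
Half-life 0.336 d → k = ln 2 / 0.336 = 2.063 d⁻¹.
After decay, C = 33.72 × e^(−kt) = 33.72 × 0.4839 = 16.32 mg/L.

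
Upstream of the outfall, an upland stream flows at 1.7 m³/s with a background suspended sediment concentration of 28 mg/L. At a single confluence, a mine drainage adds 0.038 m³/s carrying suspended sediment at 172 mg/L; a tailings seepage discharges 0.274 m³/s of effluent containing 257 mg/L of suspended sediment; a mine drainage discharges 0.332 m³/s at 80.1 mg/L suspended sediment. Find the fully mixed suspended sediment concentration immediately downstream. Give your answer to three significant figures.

Flow-weighted average: C = (1.700·28.00 + 0.03800·172.0 + 0.2740·257.0 + 0.3320·80.10) / 2.344 = 151.1/2.344 = 64.48 mg/L.

64.5 mg/L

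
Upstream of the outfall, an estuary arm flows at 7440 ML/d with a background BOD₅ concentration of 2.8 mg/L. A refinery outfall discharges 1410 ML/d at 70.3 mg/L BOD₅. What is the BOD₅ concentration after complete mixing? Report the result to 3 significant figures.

13.6 mg/L

Conservation of mass: C = (7440·2.800 + 1410·70.30) / 8850 = 120000/8850 = 13.55 mg/L.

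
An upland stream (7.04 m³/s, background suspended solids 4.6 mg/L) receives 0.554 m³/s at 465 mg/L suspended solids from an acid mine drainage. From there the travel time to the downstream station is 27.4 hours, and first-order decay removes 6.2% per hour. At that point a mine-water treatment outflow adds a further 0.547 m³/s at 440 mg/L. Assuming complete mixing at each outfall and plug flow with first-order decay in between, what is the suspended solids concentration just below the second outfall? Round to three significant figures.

35.7 mg/L

Mixed concentration C = ΣQC/ΣQ = (7.040·4.600 + 0.5540·465.0) / 7.594 = 290.0/7.594 = 38.19 mg/L; combined flow 7.594 m³/s.
6.2%/h lost → k = −ln(1 − 0.062) = 0.06401 h⁻¹.
After decay, C = 38.19 × e^(−kt) = 38.19 × 0.1731 = 6.611 mg/L.
Second outfall: C = (7.594·6.611 + 0.5470·440.0)/8.141 = 35.73 mg/L.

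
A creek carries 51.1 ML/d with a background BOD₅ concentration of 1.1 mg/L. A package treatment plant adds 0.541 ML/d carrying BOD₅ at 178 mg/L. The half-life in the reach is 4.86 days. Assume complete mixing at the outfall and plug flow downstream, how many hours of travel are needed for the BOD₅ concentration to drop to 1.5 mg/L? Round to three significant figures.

Mixed concentration C = ΣQC/ΣQ = (51.10·1.100 + 0.5410·178.0) / 51.64 = 152.5/51.64 = 2.953 mg/L.
Half-life 4.86 d → k = ln 2 / 4.86 = 0.1426 d⁻¹.
2.953·exp(−k·t) = 1.5 → t = ln(2.953/1.5)/k = 410400 s = 114.0 h.

114 h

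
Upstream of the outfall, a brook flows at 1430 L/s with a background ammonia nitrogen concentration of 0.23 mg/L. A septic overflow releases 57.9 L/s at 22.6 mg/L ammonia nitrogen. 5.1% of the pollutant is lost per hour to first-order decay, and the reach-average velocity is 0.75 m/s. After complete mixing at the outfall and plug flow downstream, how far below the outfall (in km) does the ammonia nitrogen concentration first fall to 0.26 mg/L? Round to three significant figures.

74.4 km

Mass balance: C = (1430·0.2300 + 57.90·22.60) / 1488 = 1637/1488 = 1.101 mg/L.
5.1%/h lost → k = −ln(1 − 0.051) = 0.05235 h⁻¹.
Set 1.101·exp(−k·t) = 0.26 → t = ln(1.101/0.26)/k = 99230 s = 27.56 h.
Distance = v·t = 0.75·99230 = 74420 m = 74.42 km.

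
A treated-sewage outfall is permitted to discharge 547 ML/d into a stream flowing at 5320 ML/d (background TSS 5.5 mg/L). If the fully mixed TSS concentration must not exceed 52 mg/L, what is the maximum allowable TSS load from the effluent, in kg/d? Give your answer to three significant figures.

276000 kg/d

Mass balance at the limit: 5320·5.500 + 547.0·Cₑ = 5867·52 → Cₑ = 504.2 mg/L.
547.0 ML/d = 6.331 m³/s. Load = 6.331 m³/s × 504.2 g/m³ × 86 400 s/d = 275800 kg/d.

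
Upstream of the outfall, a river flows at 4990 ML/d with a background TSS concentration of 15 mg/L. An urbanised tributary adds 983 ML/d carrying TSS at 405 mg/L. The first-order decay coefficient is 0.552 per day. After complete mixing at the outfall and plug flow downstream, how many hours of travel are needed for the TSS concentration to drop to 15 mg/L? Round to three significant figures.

72.3 h

Mixed concentration C = ΣQC/ΣQ = (4990·15.00 + 983.0·405.0) / 5973 = 473000/5973 = 79.18 mg/L.
79.18·exp(−k·t) = 15 → t = ln(79.18/15)/k = 260400 s = 72.34 h.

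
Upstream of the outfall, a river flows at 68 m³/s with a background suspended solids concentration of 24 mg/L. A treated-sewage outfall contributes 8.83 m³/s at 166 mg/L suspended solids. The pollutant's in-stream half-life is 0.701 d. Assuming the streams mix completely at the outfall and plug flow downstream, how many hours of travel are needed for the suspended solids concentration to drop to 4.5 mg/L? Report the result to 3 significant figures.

53.2 h

After mixing, C = (68.00·24.00 + 8.830·166.0) / 76.83 = 3098/76.83 = 40.32 mg/L.
Half-life 0.701 d → k = ln 2 / 0.701 = 0.9888 d⁻¹.
40.32·exp(−k·t) = 4.5 → t = ln(40.32/4.5)/k = 191600 s = 53.22 h.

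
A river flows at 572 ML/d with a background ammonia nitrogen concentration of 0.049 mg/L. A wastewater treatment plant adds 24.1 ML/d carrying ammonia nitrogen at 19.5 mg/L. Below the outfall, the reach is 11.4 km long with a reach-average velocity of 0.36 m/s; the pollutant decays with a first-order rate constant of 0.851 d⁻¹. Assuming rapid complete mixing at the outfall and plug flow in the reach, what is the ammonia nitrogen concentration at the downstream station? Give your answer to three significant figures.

0.612 mg/L

Conservation of mass: C = (572.0·0.04900 + 24.10·19.50) / 596.1 = 498.0/596.1 = 0.8354 mg/L.
Travel time t = 11.4·1000 / 0.36 = 31670 s = 8.796 h.
Applying C = C₀e^(−kt): 0.8354 × 0.7321 = 0.6116 mg/L.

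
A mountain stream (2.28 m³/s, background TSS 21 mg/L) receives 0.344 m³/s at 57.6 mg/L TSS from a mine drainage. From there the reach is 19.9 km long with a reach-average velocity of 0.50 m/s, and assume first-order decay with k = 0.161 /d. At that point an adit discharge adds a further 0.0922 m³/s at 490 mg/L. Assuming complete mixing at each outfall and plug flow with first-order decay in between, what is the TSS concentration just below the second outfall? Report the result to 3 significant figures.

Flow-weighted average: C = (2.280·21.00 + 0.3440·57.60) / 2.624 = 67.69/2.624 = 25.80 mg/L; combined flow 2.624 m³/s.
Travel time t = 19.9·1000 / 0.50 = 39800 s = 11.06 h.
Applying C = C₀e^(−kt): 25.80 × 0.9285 = 23.95 mg/L.
At the second outfall, C = (2.624·23.95 + 0.09220·490.0) / (2.624 + 0.09220) = 39.77 mg/L.

39.8 mg/L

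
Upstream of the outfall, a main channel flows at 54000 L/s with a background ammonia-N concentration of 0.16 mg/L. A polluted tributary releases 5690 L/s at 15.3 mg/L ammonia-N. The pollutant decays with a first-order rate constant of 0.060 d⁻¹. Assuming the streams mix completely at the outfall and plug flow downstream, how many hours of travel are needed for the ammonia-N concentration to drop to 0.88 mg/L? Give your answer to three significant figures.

240 h

After mixing, C = (54000·0.1600 + 5690·15.30) / 59690 = 95700/59690 = 1.603 mg/L.
1.603·exp(−k·t) = 0.88 → t = ln(1.603/0.88)/k = 863800 s = 239.9 h.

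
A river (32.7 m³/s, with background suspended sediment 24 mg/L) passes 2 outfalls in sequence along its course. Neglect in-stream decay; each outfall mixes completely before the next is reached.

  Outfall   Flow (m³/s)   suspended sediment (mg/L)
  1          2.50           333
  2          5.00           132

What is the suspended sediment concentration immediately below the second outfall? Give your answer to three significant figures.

56.6 mg/L

Outfall 1: combined Q = 35.20 m³/s; C = (32.70·24.00 + 2.500·333.0)/35.20 = 45.95 mg/L.
Outfall 2: combined Q = 40.20 m³/s; C = (35.20·45.95 + 5.000·132.0)/40.20 = 56.65 mg/L.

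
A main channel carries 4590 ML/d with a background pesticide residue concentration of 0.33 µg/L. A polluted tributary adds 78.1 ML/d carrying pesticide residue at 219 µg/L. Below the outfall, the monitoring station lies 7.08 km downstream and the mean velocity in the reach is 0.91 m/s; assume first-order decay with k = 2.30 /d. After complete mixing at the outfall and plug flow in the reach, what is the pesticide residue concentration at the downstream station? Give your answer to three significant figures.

After mixing, C = (4590·0.3300 + 78.10·219.0) / 4668 = 18620/4668 = 3.988 µg/L.
Travel time t = 7.08·1000 / 0.91 = 7780 s = 2.161 h.
First-order decay: C = 3.988·exp(−k·t) = 3.988·0.8129 = 3.242 µg/L.

3.24 µg/L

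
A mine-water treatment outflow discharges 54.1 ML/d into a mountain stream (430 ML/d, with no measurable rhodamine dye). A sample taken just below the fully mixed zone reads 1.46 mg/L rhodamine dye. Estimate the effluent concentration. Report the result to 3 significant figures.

Mass balance: 430.0·0 + 54.10·Cₑ = 484.1·1.460
→ Cₑ = (484.1·1.460 − 430.0·0) / 54.10 = 13.06 mg/L.

13.1 mg/L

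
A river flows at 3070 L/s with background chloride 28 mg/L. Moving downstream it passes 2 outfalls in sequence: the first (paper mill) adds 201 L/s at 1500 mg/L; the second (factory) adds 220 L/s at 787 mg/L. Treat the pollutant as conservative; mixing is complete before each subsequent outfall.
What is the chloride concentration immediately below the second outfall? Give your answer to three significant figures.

161 mg/L

Below outfall 1: Q → 3271 L/s, C = (3070·28.00 + 201.0·1500)/3271 = 118.5 mg/L.
Below outfall 2: Q → 3491 L/s, C = (3271·118.5 + 220.0·787.0)/3491 = 160.6 mg/L.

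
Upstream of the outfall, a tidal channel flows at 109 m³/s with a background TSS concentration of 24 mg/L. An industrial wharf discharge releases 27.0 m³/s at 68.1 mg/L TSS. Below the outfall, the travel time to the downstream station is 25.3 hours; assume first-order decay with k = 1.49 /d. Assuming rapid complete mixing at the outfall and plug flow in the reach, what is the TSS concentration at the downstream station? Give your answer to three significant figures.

After mixing, C = (109.0·24.00 + 27.00·68.10) / 136.0 = 4455/136.0 = 32.76 mg/L.
Applying C = C₀e^(−kt): 32.76 × 0.2079 = 6.810 mg/L.

6.81 mg/L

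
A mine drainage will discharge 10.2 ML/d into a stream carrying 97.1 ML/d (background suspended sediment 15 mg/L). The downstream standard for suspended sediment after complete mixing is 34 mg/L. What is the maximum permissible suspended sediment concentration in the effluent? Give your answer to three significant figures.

215 mg/L

At the limit, (Qr·Cr + Qe·Cₑ)/(Qr + Qe) = 34:
Cₑ = (107.3·34 − 97.10·15.00) / 10.20 = 214.9 mg/L.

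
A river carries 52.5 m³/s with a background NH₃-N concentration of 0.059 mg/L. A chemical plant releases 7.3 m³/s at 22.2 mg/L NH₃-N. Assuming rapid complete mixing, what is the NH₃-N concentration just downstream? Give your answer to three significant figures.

2.76 mg/L

Mixed concentration C = ΣQC/ΣQ = (52.50·0.05900 + 7.300·22.20) / 59.80 = 165.2/59.80 = 2.762 mg/L.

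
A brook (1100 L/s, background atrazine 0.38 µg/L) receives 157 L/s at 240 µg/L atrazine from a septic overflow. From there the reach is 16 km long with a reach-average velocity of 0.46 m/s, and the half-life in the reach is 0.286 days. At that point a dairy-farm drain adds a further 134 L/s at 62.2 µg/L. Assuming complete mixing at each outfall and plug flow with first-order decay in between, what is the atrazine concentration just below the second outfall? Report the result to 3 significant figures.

After mixing, C = (1100·0.3800 + 157.0·240.0) / 1257 = 38100/1257 = 30.31 µg/L; combined flow 1257 L/s.
Travel time t = 16·1000 / 0.46 = 34780 s = 9.662 h.
Half-life 0.286 d → k = ln 2 / 0.286 = 2.424 d⁻¹.
After decay, C = 30.31 × e^(−kt) = 30.31 × 0.3769 = 11.42 µg/L.
At the second outfall, C = (1257·11.42 + 134.0·62.20) / (1257 + 134.0) = 16.32 µg/L.

16.3 µg/L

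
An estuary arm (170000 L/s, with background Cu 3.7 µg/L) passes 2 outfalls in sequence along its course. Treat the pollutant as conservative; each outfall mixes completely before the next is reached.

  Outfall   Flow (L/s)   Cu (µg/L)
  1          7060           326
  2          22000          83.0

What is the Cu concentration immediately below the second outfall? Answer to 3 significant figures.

After outfall 1: Q = 170000 + 7060 = 177100 L/s; C = (170000·3.700 + 7060·326.0)/177100 = 16.55 µg/L.
After outfall 2: Q = 177100 + 22000 = 199100 L/s; C = (177100·16.55 + 22000·83.00)/199100 = 23.90 µg/L.

23.9 µg/L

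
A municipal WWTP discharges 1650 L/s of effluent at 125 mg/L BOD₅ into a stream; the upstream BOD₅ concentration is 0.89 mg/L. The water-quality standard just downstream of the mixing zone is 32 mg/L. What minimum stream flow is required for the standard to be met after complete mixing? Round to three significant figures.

Set C_mix = 32: (Q·0.8900 + 1650·125.0) / (Q + 1650) = 32
→ Q = 1650·(125.0 − 32)/(32 − 0.8900) = 4932 L/s.

4930 L/s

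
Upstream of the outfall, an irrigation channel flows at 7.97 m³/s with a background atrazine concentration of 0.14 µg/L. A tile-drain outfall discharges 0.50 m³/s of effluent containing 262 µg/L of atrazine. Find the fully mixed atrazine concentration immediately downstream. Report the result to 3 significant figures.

Conservation of mass: C = (7.970·0.1400 + 0.5000·262.0) / 8.470 = 132.1/8.470 = 15.60 µg/L.

15.6 µg/L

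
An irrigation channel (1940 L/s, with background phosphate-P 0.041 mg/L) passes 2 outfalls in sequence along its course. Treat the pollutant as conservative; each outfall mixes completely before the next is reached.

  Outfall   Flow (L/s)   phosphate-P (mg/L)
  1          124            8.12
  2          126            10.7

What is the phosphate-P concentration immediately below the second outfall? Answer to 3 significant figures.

1.11 mg/L

Outfall 1: combined Q = 2064 L/s; C = (1940·0.04100 + 124.0·8.120)/2064 = 0.5264 mg/L.
Outfall 2: combined Q = 2190 L/s; C = (2064·0.5264 + 126.0·10.70)/2190 = 1.112 mg/L.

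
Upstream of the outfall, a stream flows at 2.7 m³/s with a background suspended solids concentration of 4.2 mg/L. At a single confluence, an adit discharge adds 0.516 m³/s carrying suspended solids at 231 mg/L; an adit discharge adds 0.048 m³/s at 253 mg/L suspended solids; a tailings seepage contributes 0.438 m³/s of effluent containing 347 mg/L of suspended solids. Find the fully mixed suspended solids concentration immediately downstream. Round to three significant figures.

Mass balance: C = (2.700·4.200 + 0.5160·231.0 + 0.04800·253.0 + 0.4380·347.0) / 3.702 = 294.7/3.702 = 79.60 mg/L.

79.6 mg/L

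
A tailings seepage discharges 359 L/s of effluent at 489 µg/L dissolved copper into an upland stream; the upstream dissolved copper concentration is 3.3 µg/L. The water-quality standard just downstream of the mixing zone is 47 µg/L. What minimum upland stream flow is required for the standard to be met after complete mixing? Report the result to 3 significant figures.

Set C_mix = 47: (Q·3.300 + 359.0·489.0) / (Q + 359.0) = 47
→ Q = 359.0·(489.0 − 47)/(47 − 3.300) = 3631 L/s.

3630 L/s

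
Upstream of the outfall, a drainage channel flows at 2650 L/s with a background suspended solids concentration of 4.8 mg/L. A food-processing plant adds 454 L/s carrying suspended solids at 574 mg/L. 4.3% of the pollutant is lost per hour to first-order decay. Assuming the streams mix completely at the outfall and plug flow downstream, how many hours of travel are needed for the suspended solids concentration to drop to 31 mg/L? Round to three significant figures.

23.8 h

Conservation of mass: C = (2650·4.800 + 454.0·574.0) / 3104 = 273300/3104 = 88.05 mg/L.
4.3%/h lost → k = −ln(1 − 0.043) = 0.04395 h⁻¹.
88.05·exp(−k·t) = 31 → t = ln(88.05/31)/k = 85510 s = 23.75 h.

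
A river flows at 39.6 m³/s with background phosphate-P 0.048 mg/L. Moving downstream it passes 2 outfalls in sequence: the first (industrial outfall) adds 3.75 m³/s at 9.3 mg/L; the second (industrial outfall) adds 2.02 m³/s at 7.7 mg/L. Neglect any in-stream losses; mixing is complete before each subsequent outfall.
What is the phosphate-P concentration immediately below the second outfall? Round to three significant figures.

Outfall 1: combined Q = 43.35 m³/s; C = (39.60·0.04800 + 3.750·9.300)/43.35 = 0.8483 mg/L.
Outfall 2: combined Q = 45.37 m³/s; C = (43.35·0.8483 + 2.020·7.700)/45.37 = 1.153 mg/L.

1.15 mg/L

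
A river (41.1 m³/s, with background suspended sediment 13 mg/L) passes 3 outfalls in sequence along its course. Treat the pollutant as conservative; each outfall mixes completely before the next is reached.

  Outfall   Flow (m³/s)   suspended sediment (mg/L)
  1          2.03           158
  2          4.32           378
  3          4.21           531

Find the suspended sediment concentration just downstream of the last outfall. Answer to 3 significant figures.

Below outfall 1: Q → 43.13 m³/s, C = (41.10·13.00 + 2.030·158.0)/43.13 = 19.82 mg/L.
Below outfall 2: Q → 47.45 m³/s, C = (43.13·19.82 + 4.320·378.0)/47.45 = 52.43 mg/L.
Below outfall 3: Q → 51.66 m³/s, C = (47.45·52.43 + 4.210·531.0)/51.66 = 91.43 mg/L.

91.4 mg/L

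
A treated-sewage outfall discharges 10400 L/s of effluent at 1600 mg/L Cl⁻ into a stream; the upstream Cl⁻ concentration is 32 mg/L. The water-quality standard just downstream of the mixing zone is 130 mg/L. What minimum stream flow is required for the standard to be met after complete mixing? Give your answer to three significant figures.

156000 L/s

Set C_mix = 130: (Q·32.00 + 10400·1600) / (Q + 10400) = 130
→ Q = 10400·(1600 − 130)/(130 − 32.00) = 156000 L/s.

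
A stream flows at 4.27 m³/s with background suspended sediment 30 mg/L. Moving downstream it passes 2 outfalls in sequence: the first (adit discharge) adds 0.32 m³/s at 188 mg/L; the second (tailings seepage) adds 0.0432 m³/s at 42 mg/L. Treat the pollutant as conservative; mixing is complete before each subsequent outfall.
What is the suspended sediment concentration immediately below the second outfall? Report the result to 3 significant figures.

Outfall 1: combined Q = 4.590 m³/s; C = (4.270·30.00 + 0.3200·188.0)/4.590 = 41.02 mg/L.
Outfall 2: combined Q = 4.633 m³/s; C = (4.590·41.02 + 0.04320·42.00)/4.633 = 41.02 mg/L.

41.0 mg/L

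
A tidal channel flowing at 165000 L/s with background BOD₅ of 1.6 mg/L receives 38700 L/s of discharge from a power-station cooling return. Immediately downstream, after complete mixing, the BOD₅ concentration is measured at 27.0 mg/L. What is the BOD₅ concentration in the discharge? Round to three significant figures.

135 mg/L

Mass balance: 165000·1.600 + 38700·Cₑ = 203700·27.00
→ Cₑ = (203700·27.00 − 165000·1.600) / 38700 = 135.3 mg/L.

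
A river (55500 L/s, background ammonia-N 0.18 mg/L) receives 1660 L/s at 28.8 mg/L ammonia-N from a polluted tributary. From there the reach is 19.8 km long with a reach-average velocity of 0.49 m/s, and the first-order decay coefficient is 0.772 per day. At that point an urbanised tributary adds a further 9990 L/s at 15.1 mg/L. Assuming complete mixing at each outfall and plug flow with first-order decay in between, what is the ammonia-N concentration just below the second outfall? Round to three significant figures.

2.85 mg/L

After mixing, C = (55500·0.1800 + 1660·28.80) / 57160 = 57800/57160 = 1.011 mg/L; combined flow 57160 L/s.
Travel time t = 19.8·1000 / 0.49 = 40410 s = 11.22 h.
First-order decay: C = 1.011·exp(−k·t) = 1.011·0.6969 = 0.7047 mg/L.
Second outfall: C = (57160·0.7047 + 9990·15.10)/67150 = 2.846 mg/L.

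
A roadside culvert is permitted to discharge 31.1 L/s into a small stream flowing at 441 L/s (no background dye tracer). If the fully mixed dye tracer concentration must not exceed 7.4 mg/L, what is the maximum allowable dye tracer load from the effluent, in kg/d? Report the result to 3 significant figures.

302 kg/d

Mass balance at the limit: 441.0·0 + 31.10·Cₑ = 472.1·7.4 → Cₑ = 112.3 mg/L.
31.10 L/s = 0.03110 m³/s. Load = 0.03110 m³/s × 112.3 g/m³ × 86 400 s/d = 301.8 kg/d.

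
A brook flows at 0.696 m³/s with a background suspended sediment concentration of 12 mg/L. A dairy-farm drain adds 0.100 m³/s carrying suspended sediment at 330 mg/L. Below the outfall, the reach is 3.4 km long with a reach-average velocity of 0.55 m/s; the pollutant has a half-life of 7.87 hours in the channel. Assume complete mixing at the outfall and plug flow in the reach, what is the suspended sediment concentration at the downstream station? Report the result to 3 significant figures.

44.7 mg/L

After mixing, C = (0.6960·12.00 + 0.1000·330.0) / 0.7960 = 41.35/0.7960 = 51.95 mg/L.
Travel time t = 3.4·1000 / 0.55 = 6182 s = 1.717 h.
Half-life 7.87 h → k = ln 2 / 7.87 = 0.08807 h⁻¹ = 2.114 d⁻¹.
Decay over the reach: 51.95·exp(−kt) = 51.95·0.8596 = 44.66 mg/L.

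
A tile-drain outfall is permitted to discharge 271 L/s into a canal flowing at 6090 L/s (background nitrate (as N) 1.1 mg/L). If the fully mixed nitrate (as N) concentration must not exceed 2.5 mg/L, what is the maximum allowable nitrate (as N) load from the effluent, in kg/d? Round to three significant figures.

795 kg/d

Mass balance at the limit: 6090·1.100 + 271.0·Cₑ = 6361·2.5 → Cₑ = 33.96 mg/L.
271.0 L/s = 0.2710 m³/s. Load = 0.2710 m³/s × 33.96 g/m³ × 86 400 s/d = 795.2 kg/d.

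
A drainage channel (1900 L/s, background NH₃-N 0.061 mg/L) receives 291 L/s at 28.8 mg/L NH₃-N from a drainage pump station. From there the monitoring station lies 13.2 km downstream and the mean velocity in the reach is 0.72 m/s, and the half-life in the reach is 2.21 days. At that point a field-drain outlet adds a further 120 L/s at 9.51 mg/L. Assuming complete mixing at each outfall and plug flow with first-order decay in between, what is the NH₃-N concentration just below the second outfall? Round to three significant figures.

After mixing, C = (1900·0.06100 + 291.0·28.80) / 2191 = 8497/2191 = 3.878 mg/L; combined flow 2191 L/s.
Travel time t = 13.2·1000 / 0.72 = 18330 s = 5.093 h.
Half-life 2.21 d → k = ln 2 / 2.21 = 0.3136 d⁻¹.
Applying C = C₀e^(−kt): 3.878 × 0.9356 = 3.628 mg/L.
At the second outfall, C = (2191·3.628 + 120.0·9.510) / (2191 + 120.0) = 3.934 mg/L.

3.93 mg/L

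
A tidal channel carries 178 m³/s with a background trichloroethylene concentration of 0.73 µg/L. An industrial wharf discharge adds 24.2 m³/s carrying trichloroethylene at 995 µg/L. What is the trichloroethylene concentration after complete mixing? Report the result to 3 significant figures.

Mixed concentration C = ΣQC/ΣQ = (178.0·0.7300 + 24.20·995.0) / 202.2 = 24210/202.2 = 119.7 µg/L.

120 µg/L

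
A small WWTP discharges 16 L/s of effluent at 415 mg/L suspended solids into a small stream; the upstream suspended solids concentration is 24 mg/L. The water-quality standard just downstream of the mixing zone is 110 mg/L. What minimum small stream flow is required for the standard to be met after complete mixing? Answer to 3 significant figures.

Set C_mix = 110: (Q·24.00 + 16.00·415.0) / (Q + 16.00) = 110
→ Q = 16.00·(415.0 − 110)/(110 − 24.00) = 56.74 L/s.

56.7 L/s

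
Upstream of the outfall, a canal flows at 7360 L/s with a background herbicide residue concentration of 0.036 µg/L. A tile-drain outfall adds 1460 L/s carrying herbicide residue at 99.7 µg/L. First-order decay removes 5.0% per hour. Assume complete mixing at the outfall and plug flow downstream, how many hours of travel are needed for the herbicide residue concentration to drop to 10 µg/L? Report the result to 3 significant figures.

Mass balance: C = (7360·0.03600 + 1460·99.70) / 8820 = 145800/8820 = 16.53 µg/L.
5.0%/h lost → k = −ln(1 − 0.05) = 0.05129 h⁻¹.
16.53·exp(−k·t) = 10 → t = ln(16.53/10)/k = 35290 s = 9.803 h.

9.80 h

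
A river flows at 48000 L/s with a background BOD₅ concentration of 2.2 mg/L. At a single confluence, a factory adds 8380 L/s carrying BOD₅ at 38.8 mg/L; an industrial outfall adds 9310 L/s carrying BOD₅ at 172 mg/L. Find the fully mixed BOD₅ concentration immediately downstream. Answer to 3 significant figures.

Mixed concentration C = ΣQC/ΣQ = (48000·2.200 + 8380·38.80 + 9310·172.0) / 65690 = 2032000/65690 = 30.93 mg/L.

30.9 mg/L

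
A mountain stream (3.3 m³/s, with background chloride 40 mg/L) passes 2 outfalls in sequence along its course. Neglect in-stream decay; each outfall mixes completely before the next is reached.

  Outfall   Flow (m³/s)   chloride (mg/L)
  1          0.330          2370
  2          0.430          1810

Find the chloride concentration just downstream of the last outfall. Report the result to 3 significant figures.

After outfall 1: Q = 3.300 + 0.3300 = 3.630 m³/s; C = (3.300·40.00 + 0.3300·2370)/3.630 = 251.8 mg/L.
After outfall 2: Q = 3.630 + 0.4300 = 4.060 m³/s; C = (3.630·251.8 + 0.4300·1810)/4.060 = 416.8 mg/L.

417 mg/L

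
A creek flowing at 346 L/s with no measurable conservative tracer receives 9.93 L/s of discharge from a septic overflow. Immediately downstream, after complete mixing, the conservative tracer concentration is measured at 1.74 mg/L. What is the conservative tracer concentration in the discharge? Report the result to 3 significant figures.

Mass balance: 346.0·0 + 9.930·Cₑ = 355.9·1.740
→ Cₑ = (355.9·1.740 − 346.0·0) / 9.930 = 62.37 mg/L.

62.4 mg/L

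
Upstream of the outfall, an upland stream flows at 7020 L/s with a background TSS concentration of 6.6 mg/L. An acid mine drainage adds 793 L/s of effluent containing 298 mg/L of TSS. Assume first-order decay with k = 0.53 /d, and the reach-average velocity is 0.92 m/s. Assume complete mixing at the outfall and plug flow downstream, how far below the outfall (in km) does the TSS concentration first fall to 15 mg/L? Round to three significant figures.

Mixed concentration C = ΣQC/ΣQ = (7020·6.600 + 793.0·298.0) / 7813 = 282600/7813 = 36.18 mg/L.
Set 36.18·exp(−k·t) = 15 → t = ln(36.18/15)/k = 143500 s = 39.87 h.
Distance = v·t = 0.92·143500 = 132000 m = 132.0 km.

132 km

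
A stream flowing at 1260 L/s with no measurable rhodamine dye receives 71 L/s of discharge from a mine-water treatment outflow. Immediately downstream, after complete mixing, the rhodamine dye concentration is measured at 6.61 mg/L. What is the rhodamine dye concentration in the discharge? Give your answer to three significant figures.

Mass balance: 1260·0 + 71.00·Cₑ = 1331·6.610
→ Cₑ = (1331·6.610 − 1260·0) / 71.00 = 123.9 mg/L.

124 mg/L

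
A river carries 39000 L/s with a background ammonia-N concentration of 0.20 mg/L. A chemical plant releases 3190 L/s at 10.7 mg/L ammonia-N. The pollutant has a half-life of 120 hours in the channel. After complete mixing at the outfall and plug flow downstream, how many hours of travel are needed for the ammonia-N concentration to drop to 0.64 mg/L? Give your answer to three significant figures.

76.2 h

Conservation of mass: C = (39000·0.2000 + 3190·10.70) / 42190 = 41930/42190 = 0.9939 mg/L.
Half-life 120 h → k = ln 2 / 120 = 0.005776 h⁻¹ = 0.1386 d⁻¹.
0.9939·exp(−k·t) = 0.64 → t = ln(0.9939/0.64)/k = 274300 s = 76.20 h.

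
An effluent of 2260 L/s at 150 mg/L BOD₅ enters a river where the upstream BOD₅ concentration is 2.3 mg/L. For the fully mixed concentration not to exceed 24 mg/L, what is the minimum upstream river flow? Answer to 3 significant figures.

Set C_mix = 24: (Q·2.300 + 2260·150.0) / (Q + 2260) = 24
→ Q = 2260·(150.0 − 24)/(24 − 2.300) = 13120 L/s.

13100 L/s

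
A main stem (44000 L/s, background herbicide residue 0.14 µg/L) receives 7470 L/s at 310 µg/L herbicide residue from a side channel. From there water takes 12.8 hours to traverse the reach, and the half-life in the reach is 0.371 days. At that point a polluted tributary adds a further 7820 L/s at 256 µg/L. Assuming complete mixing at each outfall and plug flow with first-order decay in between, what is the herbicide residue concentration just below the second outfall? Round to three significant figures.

48.2 µg/L

Mass balance: C = (44000·0.1400 + 7470·310.0) / 51470 = 2322000/51470 = 45.11 µg/L; combined flow 51470 L/s.
Half-life 0.371 d → k = ln 2 / 0.371 = 1.868 d⁻¹.
First-order decay: C = 45.11·exp(−k·t) = 45.11·0.3692 = 16.65 µg/L.
At the second outfall, C = (51470·16.65 + 7820·256.0) / (51470 + 7820) = 48.22 µg/L.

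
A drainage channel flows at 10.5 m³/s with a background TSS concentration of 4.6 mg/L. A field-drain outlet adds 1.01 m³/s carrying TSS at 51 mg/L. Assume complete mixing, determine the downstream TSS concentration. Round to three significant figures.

Flow-weighted average: C = (10.50·4.600 + 1.010·51.00) / 11.51 = 99.81/11.51 = 8.672 mg/L.

8.67 mg/L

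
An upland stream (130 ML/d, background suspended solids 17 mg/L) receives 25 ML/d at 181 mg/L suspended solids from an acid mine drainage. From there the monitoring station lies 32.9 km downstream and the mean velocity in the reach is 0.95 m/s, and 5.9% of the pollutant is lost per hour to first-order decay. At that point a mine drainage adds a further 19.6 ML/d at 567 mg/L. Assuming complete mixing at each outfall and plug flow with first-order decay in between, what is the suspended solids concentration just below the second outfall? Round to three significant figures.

85.1 mg/L

Conservation of mass: C = (130.0·17.00 + 25.00·181.0) / 155.0 = 6735/155.0 = 43.45 mg/L; combined flow 155.0 ML/d.
Travel time t = 32.9·1000 / 0.95 = 34630 s = 9.620 h.
5.9%/h lost → k = −ln(1 − 0.059) = 0.06081 h⁻¹.
Decay over the reach: 43.45·exp(−kt) = 43.45·0.5571 = 24.21 mg/L.
Second outfall: C = (155.0·24.21 + 19.60·567.0)/174.6 = 85.14 mg/L.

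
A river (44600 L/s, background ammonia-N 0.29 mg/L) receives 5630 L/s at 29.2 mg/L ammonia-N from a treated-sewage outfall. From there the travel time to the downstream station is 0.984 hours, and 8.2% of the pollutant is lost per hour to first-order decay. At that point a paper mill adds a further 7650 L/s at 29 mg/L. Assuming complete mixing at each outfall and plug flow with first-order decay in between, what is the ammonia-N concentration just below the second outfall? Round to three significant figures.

Mixed concentration C = ΣQC/ΣQ = (44600·0.2900 + 5630·29.20) / 50230 = 177300/50230 = 3.530 mg/L; combined flow 50230 L/s.
8.2%/h lost → k = −ln(1 − 0.082) = 0.08556 h⁻¹.
After decay, C = 3.530 × e^(−kt) = 3.530 × 0.9193 = 3.245 mg/L.
Second outfall: C = (50230·3.245 + 7650·29.00)/57880 = 6.649 mg/L.

6.65 mg/L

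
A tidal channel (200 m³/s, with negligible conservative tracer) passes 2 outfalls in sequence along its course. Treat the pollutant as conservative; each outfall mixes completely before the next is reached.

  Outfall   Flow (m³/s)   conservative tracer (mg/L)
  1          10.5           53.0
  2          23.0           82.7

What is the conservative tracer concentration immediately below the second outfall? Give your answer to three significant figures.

10.5 mg/L

Below outfall 1: Q → 210.5 m³/s, C = (200.0·0 + 10.50·53.00)/210.5 = 2.644 mg/L.
Below outfall 2: Q → 233.5 m³/s, C = (210.5·2.644 + 23.00·82.70)/233.5 = 10.53 mg/L.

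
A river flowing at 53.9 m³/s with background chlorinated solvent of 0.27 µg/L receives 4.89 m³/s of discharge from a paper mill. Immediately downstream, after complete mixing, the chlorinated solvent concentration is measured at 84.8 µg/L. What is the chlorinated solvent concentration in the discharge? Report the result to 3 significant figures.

1020 µg/L

Mass balance: 53.90·0.2700 + 4.890·Cₑ = 58.79·84.80
→ Cₑ = (58.79·84.80 − 53.90·0.2700) / 4.890 = 1017 µg/L.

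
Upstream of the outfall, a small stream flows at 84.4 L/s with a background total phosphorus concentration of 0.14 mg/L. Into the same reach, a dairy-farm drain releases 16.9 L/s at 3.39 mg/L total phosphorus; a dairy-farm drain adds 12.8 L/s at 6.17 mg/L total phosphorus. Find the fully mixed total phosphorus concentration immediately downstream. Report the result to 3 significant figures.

Mixed concentration C = ΣQC/ΣQ = (84.40·0.1400 + 16.90·3.390 + 12.80·6.170) / 114.1 = 148.1/114.1 = 1.298 mg/L.

1.30 mg/L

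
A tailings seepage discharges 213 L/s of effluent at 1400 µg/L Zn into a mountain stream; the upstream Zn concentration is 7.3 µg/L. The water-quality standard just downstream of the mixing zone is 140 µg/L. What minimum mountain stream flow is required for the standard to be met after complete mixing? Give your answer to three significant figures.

2020 L/s

Set C_mix = 140: (Q·7.300 + 213.0·1400) / (Q + 213.0) = 140
→ Q = 213.0·(1400 − 140)/(140 − 7.300) = 2022 L/s.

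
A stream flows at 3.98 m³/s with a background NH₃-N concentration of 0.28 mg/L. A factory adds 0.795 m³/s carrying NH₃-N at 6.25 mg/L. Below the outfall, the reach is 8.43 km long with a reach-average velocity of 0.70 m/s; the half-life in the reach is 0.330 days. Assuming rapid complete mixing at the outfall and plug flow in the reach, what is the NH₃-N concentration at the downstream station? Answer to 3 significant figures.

After mixing, C = (3.980·0.2800 + 0.7950·6.250) / 4.775 = 6.083/4.775 = 1.274 mg/L.
Travel time t = 8.43·1000 / 0.70 = 12040 s = 3.345 h.
Half-life 0.330 d → k = ln 2 / 0.330 = 2.100 d⁻¹.
After decay, C = 1.274 × e^(−kt) = 1.274 × 0.7462 = 0.9506 mg/L.

0.951 mg/L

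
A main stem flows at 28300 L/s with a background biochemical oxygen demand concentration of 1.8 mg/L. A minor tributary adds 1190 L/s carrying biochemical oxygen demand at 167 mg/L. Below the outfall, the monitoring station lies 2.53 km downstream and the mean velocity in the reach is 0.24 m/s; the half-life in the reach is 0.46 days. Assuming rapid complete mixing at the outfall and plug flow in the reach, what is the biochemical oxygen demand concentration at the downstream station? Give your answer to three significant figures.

7.04 mg/L

Flow-weighted average: C = (28300·1.800 + 1190·167.0) / 29490 = 249700/29490 = 8.466 mg/L.
Travel time t = 2.53·1000 / 0.24 = 10540 s = 2.928 h.
Half-life 0.46 d → k = ln 2 / 0.46 = 1.507 d⁻¹.
After decay, C = 8.466 × e^(−kt) = 8.466 × 0.8321 = 7.044 mg/L.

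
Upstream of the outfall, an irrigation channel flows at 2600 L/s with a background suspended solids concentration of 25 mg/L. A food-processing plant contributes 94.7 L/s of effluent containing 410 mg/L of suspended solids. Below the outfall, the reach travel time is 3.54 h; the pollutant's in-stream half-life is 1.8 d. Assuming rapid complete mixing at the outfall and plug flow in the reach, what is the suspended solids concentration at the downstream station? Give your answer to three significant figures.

After mixing, C = (2600·25.00 + 94.70·410.0) / 2695 = 103800/2695 = 38.53 mg/L.
Half-life 1.8 d → k = ln 2 / 1.8 = 0.3851 d⁻¹.
Applying C = C₀e^(−kt): 38.53 × 0.9448 = 36.40 mg/L.

36.4 mg/L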